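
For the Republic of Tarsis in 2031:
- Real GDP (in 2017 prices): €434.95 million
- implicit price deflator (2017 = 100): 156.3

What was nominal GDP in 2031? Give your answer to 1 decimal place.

Nominal GDP = Real × (implicit price deflator/100) = 434.95 × 1.563 = 679.83.

€679.8 million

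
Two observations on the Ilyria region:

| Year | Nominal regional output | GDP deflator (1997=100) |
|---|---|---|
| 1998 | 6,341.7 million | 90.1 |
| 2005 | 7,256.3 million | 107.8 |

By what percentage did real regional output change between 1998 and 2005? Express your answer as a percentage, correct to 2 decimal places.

Deflate each year: 1998 → 6341.7/0.901 = 7038.51; 2005 → 7256.3/1.078 = 6731.26.
So real regional output changed by 6731.26/7038.51 − 1 = -0.0437, i.e. -4.37%.

-4.37%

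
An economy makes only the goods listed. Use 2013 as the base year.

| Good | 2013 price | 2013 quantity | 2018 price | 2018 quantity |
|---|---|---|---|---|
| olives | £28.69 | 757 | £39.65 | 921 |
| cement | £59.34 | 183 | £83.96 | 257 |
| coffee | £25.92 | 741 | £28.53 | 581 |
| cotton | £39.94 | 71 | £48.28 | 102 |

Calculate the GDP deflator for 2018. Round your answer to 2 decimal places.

Nominal GDP 2018 = 39.65·921 + 83.96·257 + 28.53·581 + 48.28·102 = 79595.86.
Real GDP 2018 (at 2013 prices) = 28.69·921 + 59.34·257 + 25.92·581 + 39.94·102 = 60807.27.
Deflator = Nominal/Real × 100 = 79595.86/60807.27 × 100 = 130.899.

130.90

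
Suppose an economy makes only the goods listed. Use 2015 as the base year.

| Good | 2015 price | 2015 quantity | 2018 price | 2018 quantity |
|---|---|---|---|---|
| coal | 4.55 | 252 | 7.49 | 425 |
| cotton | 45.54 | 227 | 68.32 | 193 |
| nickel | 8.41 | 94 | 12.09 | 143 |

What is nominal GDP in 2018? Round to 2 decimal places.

Nominal GDP 2018 = Σ (p_2018 × q_2018) = 7.49·425 + 68.32·193 + 12.09·143 = 18097.88.

18097.88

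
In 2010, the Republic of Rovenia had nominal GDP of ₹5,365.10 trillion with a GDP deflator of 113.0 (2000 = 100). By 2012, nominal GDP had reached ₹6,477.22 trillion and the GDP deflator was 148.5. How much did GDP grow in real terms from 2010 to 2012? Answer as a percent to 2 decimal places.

-8.13%

Real GDP 2010 = 5365.10 / 1.130 = 4747.88.
Real GDP 2012 = 6477.22 / 1.485 = 4361.76.
Real growth = 4361.76 / 4747.88 − 1 = -0.0813.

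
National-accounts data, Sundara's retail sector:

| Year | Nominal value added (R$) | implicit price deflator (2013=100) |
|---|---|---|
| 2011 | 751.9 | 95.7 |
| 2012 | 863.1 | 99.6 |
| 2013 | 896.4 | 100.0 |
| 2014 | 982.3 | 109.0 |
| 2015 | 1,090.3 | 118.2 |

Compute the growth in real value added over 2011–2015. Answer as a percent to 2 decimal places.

Real value added 2011 = 751.9/0.957 = 785.68.
Real value added 2015 = 1090.3/1.182 = 922.42.
Change = 922.42/785.68 − 1 = 0.1740.

17.40%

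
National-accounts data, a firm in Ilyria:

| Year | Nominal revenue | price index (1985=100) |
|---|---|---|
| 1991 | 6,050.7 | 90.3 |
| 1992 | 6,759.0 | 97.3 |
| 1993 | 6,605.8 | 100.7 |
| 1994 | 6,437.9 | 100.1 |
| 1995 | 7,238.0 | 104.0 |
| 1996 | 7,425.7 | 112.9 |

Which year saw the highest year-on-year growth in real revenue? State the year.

1992: real = 6759.0/0.973 = 6946.56; growth vs 1991 (6700.66) = 3.67%.
1993: real = 6605.8/1.007 = 6559.88; growth vs 1992 (6946.56) = -5.57%.
1994: real = 6437.9/1.001 = 6431.47; growth vs 1993 (6559.88) = -1.96%.
1995: real = 7238.0/1.040 = 6959.62; growth vs 1994 (6431.47) = 8.21%.
1996: real = 7425.7/1.129 = 6577.24; growth vs 1995 (6959.62) = -5.49%.

1995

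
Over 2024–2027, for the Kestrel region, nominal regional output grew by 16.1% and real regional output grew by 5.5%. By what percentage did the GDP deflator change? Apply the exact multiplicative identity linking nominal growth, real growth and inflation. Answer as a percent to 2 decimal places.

(1 + g_nom) = (1 + g_real)(1 + π), so π = 1.1610 / 1.0550 − 1 = 0.10047.

10.05%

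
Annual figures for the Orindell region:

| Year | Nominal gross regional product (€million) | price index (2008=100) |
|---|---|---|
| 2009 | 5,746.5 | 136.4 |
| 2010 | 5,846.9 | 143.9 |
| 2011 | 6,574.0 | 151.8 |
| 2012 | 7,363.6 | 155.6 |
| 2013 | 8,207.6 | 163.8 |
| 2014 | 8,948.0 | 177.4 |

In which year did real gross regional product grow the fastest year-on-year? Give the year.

2012

2010: real = 5846.9/1.439 = 4063.17; growth vs 2009 (4212.98) = -3.56%.
2011: real = 6574.0/1.518 = 4330.70; growth vs 2010 (4063.17) = 6.58%.
2012: real = 7363.6/1.556 = 4732.39; growth vs 2011 (4330.70) = 9.28%.
2013: real = 8207.6/1.638 = 5010.74; growth vs 2012 (4732.39) = 5.88%.
2014: real = 8948.0/1.774 = 5043.97; growth vs 2013 (5010.74) = 0.66%.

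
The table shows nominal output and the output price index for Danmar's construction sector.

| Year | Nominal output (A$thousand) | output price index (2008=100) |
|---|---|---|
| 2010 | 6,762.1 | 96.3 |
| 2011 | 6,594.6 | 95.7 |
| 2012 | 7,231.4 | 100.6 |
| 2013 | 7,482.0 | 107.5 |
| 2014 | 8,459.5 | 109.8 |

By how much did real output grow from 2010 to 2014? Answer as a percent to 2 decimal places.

9.72%

Real output 2010 = 6762.1/0.963 = 7021.91.
Real output 2014 = 8459.5/1.098 = 7704.46.
Change = 7704.46/7021.91 − 1 = 0.0972.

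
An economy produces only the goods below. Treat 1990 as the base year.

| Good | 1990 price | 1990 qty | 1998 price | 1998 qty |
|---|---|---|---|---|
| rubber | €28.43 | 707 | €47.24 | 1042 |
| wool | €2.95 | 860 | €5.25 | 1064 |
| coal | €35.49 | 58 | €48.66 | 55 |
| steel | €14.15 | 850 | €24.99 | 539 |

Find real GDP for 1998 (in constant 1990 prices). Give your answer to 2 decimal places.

€42341.66

Real GDP 1998 = Σ (p_1990 × q_1998) = 28.43·1042 + 2.95·1064 + 35.49·55 + 14.15·539 = 42341.66.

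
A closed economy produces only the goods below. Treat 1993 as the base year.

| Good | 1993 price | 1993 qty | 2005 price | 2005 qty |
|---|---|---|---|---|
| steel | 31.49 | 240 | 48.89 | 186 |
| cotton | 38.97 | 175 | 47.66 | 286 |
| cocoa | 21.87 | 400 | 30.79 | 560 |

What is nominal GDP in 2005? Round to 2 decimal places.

Nominal GDP 2005 = Σ (p_2005 × q_2005) = 48.89·186 + 47.66·286 + 30.79·560 = 39966.70.

39966.70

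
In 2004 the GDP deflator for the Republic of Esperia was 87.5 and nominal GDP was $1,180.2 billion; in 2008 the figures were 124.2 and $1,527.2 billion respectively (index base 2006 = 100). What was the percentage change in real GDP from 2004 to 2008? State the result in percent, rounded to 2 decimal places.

Real GDP 2004 = 1180.2 / 0.875 = 1348.80.
Real GDP 2008 = 1527.2 / 1.242 = 1229.63.
Real growth = 1229.63 / 1348.80 − 1 = -0.0884.

-8.84%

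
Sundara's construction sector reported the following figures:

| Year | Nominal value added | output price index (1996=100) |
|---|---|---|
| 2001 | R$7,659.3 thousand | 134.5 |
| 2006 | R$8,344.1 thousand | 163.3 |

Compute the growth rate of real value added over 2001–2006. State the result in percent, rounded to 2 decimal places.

-10.27%

Real value added 2001 = 7659.3 / 1.345 = 5694.65.
Real value added 2006 = 8344.1 / 1.633 = 5109.68.
Real growth = 5109.68 / 5694.65 − 1 = -0.1027.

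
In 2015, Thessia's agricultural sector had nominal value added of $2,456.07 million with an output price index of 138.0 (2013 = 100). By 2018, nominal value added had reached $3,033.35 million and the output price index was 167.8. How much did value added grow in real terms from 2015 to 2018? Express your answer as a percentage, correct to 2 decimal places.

1.57%

Deflate each year: 2015 → 2456.07/1.380 = 1779.76; 2018 → 3033.35/1.678 = 1807.72.
So real value added changed by 1807.72/1779.76 − 1 = 0.0157, i.e. 1.57%.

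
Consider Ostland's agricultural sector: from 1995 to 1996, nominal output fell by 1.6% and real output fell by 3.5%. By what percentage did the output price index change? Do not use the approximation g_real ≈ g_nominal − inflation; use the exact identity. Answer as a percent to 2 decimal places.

(1 + g_nom) = (1 + g_real)(1 + π), so π = 0.9840 / 0.9650 − 1 = 0.01969.

1.97%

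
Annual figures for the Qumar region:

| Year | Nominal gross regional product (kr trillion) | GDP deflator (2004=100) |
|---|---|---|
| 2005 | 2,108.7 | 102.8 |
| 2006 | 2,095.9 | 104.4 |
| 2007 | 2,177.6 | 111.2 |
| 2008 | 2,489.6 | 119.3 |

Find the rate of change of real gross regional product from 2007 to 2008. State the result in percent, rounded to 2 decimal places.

6.57%

Real gross regional product 2007 = 2177.6/1.112 = 1958.27.
Real gross regional product 2008 = 2489.6/1.193 = 2086.84.
Change = 2086.84/1958.27 − 1 = 0.0657.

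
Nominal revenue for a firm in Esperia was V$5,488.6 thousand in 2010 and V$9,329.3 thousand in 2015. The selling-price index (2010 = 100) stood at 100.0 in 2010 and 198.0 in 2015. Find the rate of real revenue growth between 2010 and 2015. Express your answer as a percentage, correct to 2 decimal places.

-14.15%

Deflate each year: 2010 → 5488.6/1.000 = 5488.60; 2015 → 9329.3/1.980 = 4711.77.
So real revenue changed by 4711.77/5488.60 − 1 = -0.1415, i.e. -14.15%.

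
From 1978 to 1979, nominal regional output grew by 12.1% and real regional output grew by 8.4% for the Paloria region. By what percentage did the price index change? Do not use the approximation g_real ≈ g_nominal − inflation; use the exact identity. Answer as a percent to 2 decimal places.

3.41%

(1 + g_nom) = (1 + g_real)(1 + π), so π = 1.1210 / 1.0840 − 1 = 0.03413.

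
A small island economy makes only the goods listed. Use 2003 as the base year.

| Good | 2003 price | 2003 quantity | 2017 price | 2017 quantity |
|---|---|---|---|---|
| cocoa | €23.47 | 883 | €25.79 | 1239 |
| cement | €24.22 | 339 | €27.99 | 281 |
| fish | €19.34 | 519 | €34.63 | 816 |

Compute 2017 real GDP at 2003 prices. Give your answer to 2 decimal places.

€51666.59

Real GDP 2017 = Σ (p_2003 × q_2017) = 23.47·1239 + 24.22·281 + 19.34·816 = 51666.59.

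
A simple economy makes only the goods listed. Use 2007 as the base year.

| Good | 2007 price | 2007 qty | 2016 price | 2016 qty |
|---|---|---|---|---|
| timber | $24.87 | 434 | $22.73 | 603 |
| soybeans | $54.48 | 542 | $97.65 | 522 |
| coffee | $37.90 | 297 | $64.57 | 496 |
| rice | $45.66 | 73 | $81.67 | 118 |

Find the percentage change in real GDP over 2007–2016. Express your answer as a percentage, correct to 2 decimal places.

23.15%

Real GDP 2007 = Nominal GDP 2007 = 24.87·434 + 54.48·542 + 37.90·297 + 45.66·73 = 54911.22.
Real GDP 2016 (at 2007 prices) = 24.87·603 + 54.48·522 + 37.90·496 + 45.66·118 = 67621.45.
Real growth = 67621.45/54911.22 − 1 = 0.2315.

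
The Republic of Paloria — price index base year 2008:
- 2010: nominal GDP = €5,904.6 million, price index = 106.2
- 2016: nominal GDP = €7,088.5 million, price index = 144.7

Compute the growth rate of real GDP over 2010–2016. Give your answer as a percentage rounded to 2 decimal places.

-11.89%

Real GDP 2010 = 5904.6 / 1.062 = 5559.89.
Real GDP 2016 = 7088.5 / 1.447 = 4898.76.
Real growth = 4898.76 / 5559.89 − 1 = -0.1189.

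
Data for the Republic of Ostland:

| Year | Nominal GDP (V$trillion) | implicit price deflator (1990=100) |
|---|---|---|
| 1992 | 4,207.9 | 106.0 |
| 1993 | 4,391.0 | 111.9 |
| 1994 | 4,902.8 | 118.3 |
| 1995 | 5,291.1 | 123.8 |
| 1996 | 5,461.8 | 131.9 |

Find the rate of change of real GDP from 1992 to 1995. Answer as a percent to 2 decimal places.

Real GDP 1992 = 4207.9/1.060 = 3969.72.
Real GDP 1995 = 5291.1/1.238 = 4273.91.
Change = 4273.91/3969.72 − 1 = 0.0766.

7.66%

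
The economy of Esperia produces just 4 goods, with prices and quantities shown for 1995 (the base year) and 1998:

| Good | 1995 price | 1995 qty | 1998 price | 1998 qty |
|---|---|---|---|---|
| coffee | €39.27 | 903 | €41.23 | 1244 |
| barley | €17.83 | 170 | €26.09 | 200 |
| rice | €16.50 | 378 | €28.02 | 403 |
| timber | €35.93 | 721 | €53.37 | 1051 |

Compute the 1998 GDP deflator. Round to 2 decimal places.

Nominal GDP 1998 = 41.23·1244 + 26.09·200 + 28.02·403 + 53.37·1051 = 123892.05.
Real GDP 1998 (at 1995 prices) = 39.27·1244 + 17.83·200 + 16.50·403 + 35.93·1051 = 96829.81.
Deflator = Nominal/Real × 100 = 123892.05/96829.81 × 100 = 127.948.

127.95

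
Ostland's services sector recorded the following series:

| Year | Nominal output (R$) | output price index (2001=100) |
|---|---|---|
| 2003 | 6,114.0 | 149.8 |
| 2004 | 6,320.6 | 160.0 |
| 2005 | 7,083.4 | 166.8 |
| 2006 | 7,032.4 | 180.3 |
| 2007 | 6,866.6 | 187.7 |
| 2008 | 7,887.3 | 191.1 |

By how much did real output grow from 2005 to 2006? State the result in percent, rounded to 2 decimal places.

Real output 2005 = 7083.4/1.668 = 4246.64.
Real output 2006 = 7032.4/1.803 = 3900.39.
Change = 3900.39/4246.64 − 1 = -0.0815.

-8.15%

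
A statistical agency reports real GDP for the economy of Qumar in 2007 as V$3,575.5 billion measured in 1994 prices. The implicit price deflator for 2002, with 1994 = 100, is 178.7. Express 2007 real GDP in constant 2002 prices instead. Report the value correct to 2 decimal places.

V$6,389.42 billion

Real GDP in 2002 prices = Real GDP in 1994 prices × (P_2002/P_1994) = 3575.5 × 1.787 = 6389.42.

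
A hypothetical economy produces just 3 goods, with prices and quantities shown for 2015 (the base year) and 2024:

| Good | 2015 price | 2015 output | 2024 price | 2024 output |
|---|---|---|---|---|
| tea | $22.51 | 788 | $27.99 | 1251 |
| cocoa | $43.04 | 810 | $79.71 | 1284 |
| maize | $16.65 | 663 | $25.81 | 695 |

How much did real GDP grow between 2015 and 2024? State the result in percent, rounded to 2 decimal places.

49.27%

Real GDP 2015 = Nominal GDP 2015 = 22.51·788 + 43.04·810 + 16.65·663 = 63639.23.
Real GDP 2024 (at 2015 prices) = 22.51·1251 + 43.04·1284 + 16.65·695 = 94995.12.
Real growth = 94995.12/63639.23 − 1 = 0.4927.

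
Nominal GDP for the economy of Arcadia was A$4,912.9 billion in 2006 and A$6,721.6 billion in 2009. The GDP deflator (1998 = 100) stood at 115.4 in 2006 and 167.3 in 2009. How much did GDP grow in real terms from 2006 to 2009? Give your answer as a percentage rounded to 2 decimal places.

Real GDP 2006 = 4912.9 / 1.154 = 4257.28.
Real GDP 2009 = 6721.6 / 1.673 = 4017.69.
Real growth = 4017.69 / 4257.28 − 1 = -0.0563.

-5.63%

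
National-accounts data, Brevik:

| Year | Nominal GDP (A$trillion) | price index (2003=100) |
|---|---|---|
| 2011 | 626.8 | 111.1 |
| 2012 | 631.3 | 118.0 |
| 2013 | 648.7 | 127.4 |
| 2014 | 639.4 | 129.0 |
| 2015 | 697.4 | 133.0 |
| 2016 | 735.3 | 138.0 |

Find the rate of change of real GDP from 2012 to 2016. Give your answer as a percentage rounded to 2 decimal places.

-0.41%

Real GDP 2012 = 631.3/1.180 = 535.00.
Real GDP 2016 = 735.3/1.380 = 532.83.
Change = 532.83/535.00 − 1 = -0.0041.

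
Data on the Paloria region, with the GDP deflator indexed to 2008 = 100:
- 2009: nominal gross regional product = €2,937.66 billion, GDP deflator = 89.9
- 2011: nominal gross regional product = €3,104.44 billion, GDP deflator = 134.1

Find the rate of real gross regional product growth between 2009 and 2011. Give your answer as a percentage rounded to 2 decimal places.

-29.15%

Real gross regional product 2009 = 2937.66 / 0.899 = 3267.70.
Real gross regional product 2011 = 3104.44 / 1.341 = 2315.02.
Real growth = 2315.02 / 3267.70 − 1 = -0.2915.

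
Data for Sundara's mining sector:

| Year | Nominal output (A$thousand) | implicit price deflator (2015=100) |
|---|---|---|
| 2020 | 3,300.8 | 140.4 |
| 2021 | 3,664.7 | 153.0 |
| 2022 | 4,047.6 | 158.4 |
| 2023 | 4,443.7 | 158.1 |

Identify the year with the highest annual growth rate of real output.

2021: real = 3664.7/1.530 = 2395.23; growth vs 2020 (2351.00) = 1.88%.
2022: real = 4047.6/1.584 = 2555.30; growth vs 2021 (2395.23) = 6.68%.
2023: real = 4443.7/1.581 = 2810.69; growth vs 2022 (2555.30) = 9.99%.

2023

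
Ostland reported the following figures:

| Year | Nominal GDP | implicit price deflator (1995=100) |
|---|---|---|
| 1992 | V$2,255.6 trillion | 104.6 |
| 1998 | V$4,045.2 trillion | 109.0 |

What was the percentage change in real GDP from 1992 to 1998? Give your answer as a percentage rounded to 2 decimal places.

72.10%

Real GDP 1992 = 2255.6 / 1.046 = 2156.41.
Real GDP 1998 = 4045.2 / 1.090 = 3711.19.
Real growth = 3711.19 / 2156.41 − 1 = 0.7210.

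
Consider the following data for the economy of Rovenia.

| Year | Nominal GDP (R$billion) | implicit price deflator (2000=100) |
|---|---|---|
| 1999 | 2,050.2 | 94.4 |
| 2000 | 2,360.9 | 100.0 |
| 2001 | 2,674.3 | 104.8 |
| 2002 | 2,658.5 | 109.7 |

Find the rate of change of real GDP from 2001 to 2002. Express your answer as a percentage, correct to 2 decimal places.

-5.03%

Real GDP 2001 = 2674.3/1.048 = 2551.81.
Real GDP 2002 = 2658.5/1.097 = 2423.43.
Change = 2423.43/2551.81 − 1 = -0.0503.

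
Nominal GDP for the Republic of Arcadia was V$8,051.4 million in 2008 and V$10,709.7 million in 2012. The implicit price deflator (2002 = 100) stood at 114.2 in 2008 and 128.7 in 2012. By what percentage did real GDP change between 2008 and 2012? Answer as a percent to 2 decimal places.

Deflate each year: 2008 → 8051.4/1.142 = 7050.26; 2012 → 10709.7/1.287 = 8321.45.
So real GDP changed by 8321.45/7050.26 − 1 = 0.1803, i.e. 18.03%.

18.03%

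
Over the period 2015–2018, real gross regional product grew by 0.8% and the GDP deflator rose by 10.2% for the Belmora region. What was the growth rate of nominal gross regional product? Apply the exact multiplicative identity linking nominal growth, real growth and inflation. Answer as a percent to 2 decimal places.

(1 + g_nom) = (1 + g_real)(1 + π) = 1.0080 × 1.1020 = 1.11082.

11.08%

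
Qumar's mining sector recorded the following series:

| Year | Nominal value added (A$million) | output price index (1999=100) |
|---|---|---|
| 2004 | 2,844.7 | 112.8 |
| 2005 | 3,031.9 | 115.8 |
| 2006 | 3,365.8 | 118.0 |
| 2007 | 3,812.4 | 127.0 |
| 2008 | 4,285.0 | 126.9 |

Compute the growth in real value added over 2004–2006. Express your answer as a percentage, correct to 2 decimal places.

Real value added 2004 = 2844.7/1.128 = 2521.90.
Real value added 2006 = 3365.8/1.180 = 2852.37.
Change = 2852.37/2521.90 − 1 = 0.1310.

13.10%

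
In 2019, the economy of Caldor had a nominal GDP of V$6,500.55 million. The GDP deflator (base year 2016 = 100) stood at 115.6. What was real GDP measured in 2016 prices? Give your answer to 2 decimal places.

Real GDP = Nominal / (GDP deflator/100) = 6500.55 / 1.156 = 5623.31.

V$5,623.31 million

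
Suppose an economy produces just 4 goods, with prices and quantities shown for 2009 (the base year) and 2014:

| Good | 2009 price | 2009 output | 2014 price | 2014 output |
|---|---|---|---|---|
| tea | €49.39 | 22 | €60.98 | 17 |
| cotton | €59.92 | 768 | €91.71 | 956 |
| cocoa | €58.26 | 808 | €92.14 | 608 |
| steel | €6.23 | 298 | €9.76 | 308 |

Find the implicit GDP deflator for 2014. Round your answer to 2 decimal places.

154.76

Nominal GDP 2014 = 60.98·17 + 91.71·956 + 92.14·608 + 9.76·308 = 147738.62.
Real GDP 2014 (at 2009 prices) = 49.39·17 + 59.92·956 + 58.26·608 + 6.23·308 = 95464.07.
Deflator = Nominal/Real × 100 = 147738.62/95464.07 × 100 = 154.758.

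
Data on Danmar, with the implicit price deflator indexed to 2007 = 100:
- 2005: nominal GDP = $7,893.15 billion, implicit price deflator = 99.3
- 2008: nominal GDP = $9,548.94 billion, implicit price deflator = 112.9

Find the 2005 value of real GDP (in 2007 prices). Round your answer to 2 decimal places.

$7,948.79 billion

Real GDP = Nominal / (implicit price deflator/100) = 7893.15 / 0.993 = 7948.79.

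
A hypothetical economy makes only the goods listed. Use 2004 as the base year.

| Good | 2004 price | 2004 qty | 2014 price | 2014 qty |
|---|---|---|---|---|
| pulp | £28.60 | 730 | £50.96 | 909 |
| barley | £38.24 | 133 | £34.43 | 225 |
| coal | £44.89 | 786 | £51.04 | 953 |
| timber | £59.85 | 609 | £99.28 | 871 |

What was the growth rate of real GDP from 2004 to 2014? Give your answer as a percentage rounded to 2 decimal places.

Real GDP 2004 = Nominal GDP 2004 = 28.60·730 + 38.24·133 + 44.89·786 + 59.85·609 = 97696.11.
Real GDP 2014 (at 2004 prices) = 28.60·909 + 38.24·225 + 44.89·953 + 59.85·871 = 129510.92.
Real growth = 129510.92/97696.11 − 1 = 0.3257.

32.57%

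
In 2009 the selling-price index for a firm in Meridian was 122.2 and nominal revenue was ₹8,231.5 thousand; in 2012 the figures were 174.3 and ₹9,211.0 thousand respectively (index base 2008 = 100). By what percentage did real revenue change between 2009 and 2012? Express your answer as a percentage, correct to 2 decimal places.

Deflate each year: 2009 → 8231.5/1.222 = 6736.09; 2012 → 9211.0/1.743 = 5284.57.
So real revenue changed by 5284.57/6736.09 − 1 = -0.2155, i.e. -21.55%.

-21.55%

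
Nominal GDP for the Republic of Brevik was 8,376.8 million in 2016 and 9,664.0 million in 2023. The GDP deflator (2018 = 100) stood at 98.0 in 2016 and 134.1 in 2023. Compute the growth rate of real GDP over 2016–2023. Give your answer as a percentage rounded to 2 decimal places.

-15.69%

Real GDP 2016 = 8376.8 / 0.980 = 8547.76.
Real GDP 2023 = 9664.0 / 1.341 = 7206.56.
Real growth = 7206.56 / 8547.76 − 1 = -0.1569.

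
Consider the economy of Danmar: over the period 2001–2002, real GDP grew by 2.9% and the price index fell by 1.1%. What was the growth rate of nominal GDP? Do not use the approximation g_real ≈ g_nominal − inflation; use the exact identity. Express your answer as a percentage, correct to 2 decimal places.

1.77%

(1 + g_nom) = (1 + g_real)(1 + π) = 1.0290 × 0.9890 = 1.01768.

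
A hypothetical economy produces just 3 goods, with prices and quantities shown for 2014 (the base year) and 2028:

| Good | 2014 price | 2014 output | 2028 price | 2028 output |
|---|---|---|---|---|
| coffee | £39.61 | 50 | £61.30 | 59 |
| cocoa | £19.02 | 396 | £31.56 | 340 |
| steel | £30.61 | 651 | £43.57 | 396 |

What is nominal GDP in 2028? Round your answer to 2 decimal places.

Nominal GDP 2028 = Σ (p_2028 × q_2028) = 61.30·59 + 31.56·340 + 43.57·396 = 31600.82.

£31600.82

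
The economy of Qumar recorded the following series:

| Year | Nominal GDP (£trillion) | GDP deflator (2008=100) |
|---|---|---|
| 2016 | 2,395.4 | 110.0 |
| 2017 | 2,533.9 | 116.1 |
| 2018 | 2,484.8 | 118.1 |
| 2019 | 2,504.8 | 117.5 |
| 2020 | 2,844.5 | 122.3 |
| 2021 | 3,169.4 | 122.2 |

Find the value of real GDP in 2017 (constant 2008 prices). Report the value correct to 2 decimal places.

Real GDP 2017 = 2533.9 / 1.161 = 2182.52.

£2,182.52 trillion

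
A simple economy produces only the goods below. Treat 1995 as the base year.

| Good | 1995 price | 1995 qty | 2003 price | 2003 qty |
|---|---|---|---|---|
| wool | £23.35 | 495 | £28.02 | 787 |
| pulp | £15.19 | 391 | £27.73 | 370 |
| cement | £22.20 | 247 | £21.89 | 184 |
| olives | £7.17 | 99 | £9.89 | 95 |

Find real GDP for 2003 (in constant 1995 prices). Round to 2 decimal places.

Real GDP 2003 = Σ (p_1995 × q_2003) = 23.35·787 + 15.19·370 + 22.20·184 + 7.17·95 = 28762.70.

£28762.70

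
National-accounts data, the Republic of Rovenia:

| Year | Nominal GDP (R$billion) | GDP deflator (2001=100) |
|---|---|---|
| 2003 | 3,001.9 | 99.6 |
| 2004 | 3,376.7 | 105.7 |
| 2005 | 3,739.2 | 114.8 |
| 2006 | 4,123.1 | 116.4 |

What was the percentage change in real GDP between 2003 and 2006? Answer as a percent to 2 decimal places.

Real GDP 2003 = 3001.9/0.996 = 3013.96.
Real GDP 2006 = 4123.1/1.164 = 3542.18.
Change = 3542.18/3013.96 − 1 = 0.1753.

17.53%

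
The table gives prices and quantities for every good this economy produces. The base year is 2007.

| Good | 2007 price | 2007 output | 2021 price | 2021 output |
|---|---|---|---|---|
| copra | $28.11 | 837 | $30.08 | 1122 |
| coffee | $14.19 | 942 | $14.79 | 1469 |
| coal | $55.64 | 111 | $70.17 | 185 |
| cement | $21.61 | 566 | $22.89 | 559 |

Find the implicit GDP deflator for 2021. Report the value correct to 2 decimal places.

108.69

Nominal GDP 2021 = 30.08·1122 + 14.79·1469 + 70.17·185 + 22.89·559 = 81253.23.
Real GDP 2021 (at 2007 prices) = 28.11·1122 + 14.19·1469 + 55.64·185 + 21.61·559 = 74757.92.
Deflator = Nominal/Real × 100 = 81253.23/74757.92 × 100 = 108.688.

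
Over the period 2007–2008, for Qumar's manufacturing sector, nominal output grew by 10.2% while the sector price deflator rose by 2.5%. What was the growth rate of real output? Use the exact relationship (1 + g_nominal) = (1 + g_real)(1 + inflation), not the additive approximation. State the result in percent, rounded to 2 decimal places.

(1 + g_nom) = (1 + g_real)(1 + π), so g_real = 1.1020 / 1.0250 − 1 = 0.07512.

7.51%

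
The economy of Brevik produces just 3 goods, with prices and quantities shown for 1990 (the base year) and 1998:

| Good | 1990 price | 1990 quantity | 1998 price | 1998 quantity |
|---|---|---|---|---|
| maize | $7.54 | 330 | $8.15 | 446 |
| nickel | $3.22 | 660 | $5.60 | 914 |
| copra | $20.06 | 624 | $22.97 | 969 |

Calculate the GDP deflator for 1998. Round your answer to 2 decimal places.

Nominal GDP 1998 = 8.15·446 + 5.60·914 + 22.97·969 = 31011.23.
Real GDP 1998 (at 1990 prices) = 7.54·446 + 3.22·914 + 20.06·969 = 25744.06.
Deflator = Nominal/Real × 100 = 31011.23/25744.06 × 100 = 120.460.

120.46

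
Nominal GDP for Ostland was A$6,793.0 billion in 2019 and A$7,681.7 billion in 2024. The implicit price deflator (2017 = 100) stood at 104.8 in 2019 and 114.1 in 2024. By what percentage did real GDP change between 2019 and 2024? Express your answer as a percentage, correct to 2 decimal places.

3.87%

Deflate each year: 2019 → 6793.0/1.048 = 6481.87; 2024 → 7681.7/1.141 = 6732.43.
So real GDP changed by 6732.43/6481.87 − 1 = 0.0387, i.e. 3.87%.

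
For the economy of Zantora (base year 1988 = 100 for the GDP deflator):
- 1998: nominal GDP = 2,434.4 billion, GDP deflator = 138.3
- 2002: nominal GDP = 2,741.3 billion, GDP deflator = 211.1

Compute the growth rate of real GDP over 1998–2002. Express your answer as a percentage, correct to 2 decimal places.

Deflate each year: 1998 → 2434.4/1.383 = 1760.23; 2002 → 2741.3/2.111 = 1298.58.
So real GDP changed by 1298.58/1760.23 − 1 = -0.2623, i.e. -26.23%.

-26.23%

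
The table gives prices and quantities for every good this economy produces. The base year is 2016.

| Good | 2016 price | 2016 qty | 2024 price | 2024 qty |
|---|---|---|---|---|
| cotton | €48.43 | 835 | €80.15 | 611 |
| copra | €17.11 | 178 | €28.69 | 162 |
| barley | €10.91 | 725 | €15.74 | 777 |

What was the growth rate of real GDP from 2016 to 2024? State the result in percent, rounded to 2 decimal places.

-20.54%

Real GDP 2016 = Nominal GDP 2016 = 48.43·835 + 17.11·178 + 10.91·725 = 51394.38.
Real GDP 2024 (at 2016 prices) = 48.43·611 + 17.11·162 + 10.91·777 = 40839.62.
Real growth = 40839.62/51394.38 − 1 = -0.2054.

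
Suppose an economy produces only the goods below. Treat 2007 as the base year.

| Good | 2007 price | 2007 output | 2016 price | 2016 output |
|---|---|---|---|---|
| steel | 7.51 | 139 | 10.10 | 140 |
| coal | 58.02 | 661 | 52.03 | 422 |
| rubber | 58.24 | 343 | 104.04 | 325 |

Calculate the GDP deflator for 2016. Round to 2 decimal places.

Nominal GDP 2016 = 10.10·140 + 52.03·422 + 104.04·325 = 57183.66.
Real GDP 2016 (at 2007 prices) = 7.51·140 + 58.02·422 + 58.24·325 = 44463.84.
Deflator = Nominal/Real × 100 = 57183.66/44463.84 × 100 = 128.607.

128.61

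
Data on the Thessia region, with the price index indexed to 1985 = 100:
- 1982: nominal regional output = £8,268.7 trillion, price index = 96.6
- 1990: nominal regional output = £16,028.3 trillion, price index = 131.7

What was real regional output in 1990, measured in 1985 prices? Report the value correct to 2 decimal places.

Real regional output = Nominal / (price index/100) = 16028.3 / 1.317 = 12170.31.

£12,170.31 trillion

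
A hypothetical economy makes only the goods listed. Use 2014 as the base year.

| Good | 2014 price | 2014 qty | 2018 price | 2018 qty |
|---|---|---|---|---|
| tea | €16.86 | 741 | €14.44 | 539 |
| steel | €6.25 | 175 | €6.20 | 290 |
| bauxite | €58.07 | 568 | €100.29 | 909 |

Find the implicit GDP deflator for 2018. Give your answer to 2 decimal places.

Nominal GDP 2018 = 14.44·539 + 6.20·290 + 100.29·909 = 100744.77.
Real GDP 2018 (at 2014 prices) = 16.86·539 + 6.25·290 + 58.07·909 = 63685.67.
Deflator = Nominal/Real × 100 = 100744.77/63685.67 × 100 = 158.191.

158.19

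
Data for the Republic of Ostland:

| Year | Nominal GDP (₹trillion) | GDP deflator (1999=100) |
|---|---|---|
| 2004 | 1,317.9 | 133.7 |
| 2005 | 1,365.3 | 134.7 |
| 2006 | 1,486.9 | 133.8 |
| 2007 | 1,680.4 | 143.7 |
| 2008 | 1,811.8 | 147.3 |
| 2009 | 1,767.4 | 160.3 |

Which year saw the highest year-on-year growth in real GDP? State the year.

2006

2005: real = 1365.3/1.347 = 1013.59; growth vs 2004 (985.71) = 2.83%.
2006: real = 1486.9/1.338 = 1111.29; growth vs 2005 (1013.59) = 9.64%.
2007: real = 1680.4/1.437 = 1169.38; growth vs 2006 (1111.29) = 5.23%.
2008: real = 1811.8/1.473 = 1230.01; growth vs 2007 (1169.38) = 5.18%.
2009: real = 1767.4/1.603 = 1102.56; growth vs 2008 (1230.01) = -10.36%.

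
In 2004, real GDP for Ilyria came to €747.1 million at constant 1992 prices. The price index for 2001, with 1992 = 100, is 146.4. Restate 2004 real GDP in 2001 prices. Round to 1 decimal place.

Real GDP in 2001 prices = Real GDP in 1992 prices × (P_2001/P_1992) = 747.1 × 1.464 = 1093.75.

€1,093.8 million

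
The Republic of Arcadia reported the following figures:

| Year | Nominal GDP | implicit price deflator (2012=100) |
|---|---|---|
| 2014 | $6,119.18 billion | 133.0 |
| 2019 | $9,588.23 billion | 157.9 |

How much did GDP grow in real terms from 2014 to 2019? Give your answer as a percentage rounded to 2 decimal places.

31.98%

Deflate each year: 2014 → 6119.18/1.330 = 4600.89; 2019 → 9588.23/1.579 = 6072.34.
So real GDP changed by 6072.34/4600.89 − 1 = 0.3198, i.e. 31.98%.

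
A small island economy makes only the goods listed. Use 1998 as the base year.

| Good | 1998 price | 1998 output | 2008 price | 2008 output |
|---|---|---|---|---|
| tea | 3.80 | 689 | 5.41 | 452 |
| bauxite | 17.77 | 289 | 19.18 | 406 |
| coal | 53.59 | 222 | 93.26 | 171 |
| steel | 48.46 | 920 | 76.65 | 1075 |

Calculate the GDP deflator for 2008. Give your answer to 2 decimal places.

154.69

Nominal GDP 2008 = 5.41·452 + 19.18·406 + 93.26·171 + 76.65·1075 = 108578.61.
Real GDP 2008 (at 1998 prices) = 3.80·452 + 17.77·406 + 53.59·171 + 48.46·1075 = 70190.61.
Deflator = Nominal/Real × 100 = 108578.61/70190.61 × 100 = 154.691.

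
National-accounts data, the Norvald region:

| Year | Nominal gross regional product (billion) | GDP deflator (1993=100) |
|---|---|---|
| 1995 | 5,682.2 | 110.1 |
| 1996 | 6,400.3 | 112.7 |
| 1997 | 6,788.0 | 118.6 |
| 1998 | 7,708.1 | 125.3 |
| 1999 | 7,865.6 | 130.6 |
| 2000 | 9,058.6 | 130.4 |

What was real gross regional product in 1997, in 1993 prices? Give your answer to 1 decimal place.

5,723.4 billion

Real gross regional product 1997 = 6788.0 / 1.186 = 5723.44.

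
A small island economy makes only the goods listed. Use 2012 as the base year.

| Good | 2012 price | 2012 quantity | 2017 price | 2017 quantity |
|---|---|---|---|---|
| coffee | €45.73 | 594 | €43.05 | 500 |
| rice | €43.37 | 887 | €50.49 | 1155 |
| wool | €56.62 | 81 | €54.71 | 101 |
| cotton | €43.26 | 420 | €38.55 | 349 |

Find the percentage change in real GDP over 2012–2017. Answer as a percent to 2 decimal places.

6.09%

Real GDP 2012 = Nominal GDP 2012 = 45.73·594 + 43.37·887 + 56.62·81 + 43.26·420 = 88388.23.
Real GDP 2017 (at 2012 prices) = 45.73·500 + 43.37·1155 + 56.62·101 + 43.26·349 = 93773.71.
Real growth = 93773.71/88388.23 − 1 = 0.0609.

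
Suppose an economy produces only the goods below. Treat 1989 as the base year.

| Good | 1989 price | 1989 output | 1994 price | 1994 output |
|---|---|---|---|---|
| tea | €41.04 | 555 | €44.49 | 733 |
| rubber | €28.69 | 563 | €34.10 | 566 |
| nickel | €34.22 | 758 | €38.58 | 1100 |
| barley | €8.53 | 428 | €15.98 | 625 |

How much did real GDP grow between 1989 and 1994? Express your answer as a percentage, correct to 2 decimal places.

30.32%

Real GDP 1989 = Nominal GDP 1989 = 41.04·555 + 28.69·563 + 34.22·758 + 8.53·428 = 68519.27.
Real GDP 1994 (at 1989 prices) = 41.04·733 + 28.69·566 + 34.22·1100 + 8.53·625 = 89294.11.
Real growth = 89294.11/68519.27 − 1 = 0.3032.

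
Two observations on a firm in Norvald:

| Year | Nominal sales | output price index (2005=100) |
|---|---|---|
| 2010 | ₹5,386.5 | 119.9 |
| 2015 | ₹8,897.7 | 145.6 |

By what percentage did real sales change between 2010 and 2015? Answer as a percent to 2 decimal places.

Real sales 2010 = 5386.5 / 1.199 = 4492.49.
Real sales 2015 = 8897.7 / 1.456 = 6111.06.
Real growth = 6111.06 / 4492.49 − 1 = 0.3603.

36.03%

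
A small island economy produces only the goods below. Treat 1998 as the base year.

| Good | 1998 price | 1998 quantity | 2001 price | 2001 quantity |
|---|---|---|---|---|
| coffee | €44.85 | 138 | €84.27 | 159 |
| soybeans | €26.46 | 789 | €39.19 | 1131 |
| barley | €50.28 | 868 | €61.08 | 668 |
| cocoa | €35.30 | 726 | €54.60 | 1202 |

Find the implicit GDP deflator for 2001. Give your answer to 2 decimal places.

Nominal GDP 2001 = 84.27·159 + 39.19·1131 + 61.08·668 + 54.60·1202 = 164153.46.
Real GDP 2001 (at 1998 prices) = 44.85·159 + 26.46·1131 + 50.28·668 + 35.30·1202 = 113075.05.
Deflator = Nominal/Real × 100 = 164153.46/113075.05 × 100 = 145.172.

145.17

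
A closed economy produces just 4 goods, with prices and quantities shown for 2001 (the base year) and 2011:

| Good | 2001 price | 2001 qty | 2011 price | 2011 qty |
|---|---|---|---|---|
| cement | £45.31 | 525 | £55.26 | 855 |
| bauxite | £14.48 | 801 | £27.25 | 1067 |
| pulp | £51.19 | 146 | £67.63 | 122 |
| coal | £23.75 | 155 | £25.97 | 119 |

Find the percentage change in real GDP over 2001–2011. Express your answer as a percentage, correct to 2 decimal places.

Real GDP 2001 = Nominal GDP 2001 = 45.31·525 + 14.48·801 + 51.19·146 + 23.75·155 = 46541.22.
Real GDP 2011 (at 2001 prices) = 45.31·855 + 14.48·1067 + 51.19·122 + 23.75·119 = 63261.64.
Real growth = 63261.64/46541.22 − 1 = 0.3593.

35.93%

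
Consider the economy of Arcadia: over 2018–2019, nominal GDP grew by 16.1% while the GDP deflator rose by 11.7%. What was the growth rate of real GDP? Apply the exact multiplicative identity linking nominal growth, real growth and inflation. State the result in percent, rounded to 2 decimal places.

3.94%

(1 + g_nom) = (1 + g_real)(1 + π), so g_real = 1.1610 / 1.1170 − 1 = 0.03939.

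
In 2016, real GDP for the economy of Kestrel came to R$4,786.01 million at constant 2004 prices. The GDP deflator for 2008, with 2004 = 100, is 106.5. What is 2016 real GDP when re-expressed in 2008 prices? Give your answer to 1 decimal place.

R$5,097.1 million

Real GDP in 2008 prices = Real GDP in 2004 prices × (P_2008/P_2004) = 4786.01 × 1.065 = 5097.10.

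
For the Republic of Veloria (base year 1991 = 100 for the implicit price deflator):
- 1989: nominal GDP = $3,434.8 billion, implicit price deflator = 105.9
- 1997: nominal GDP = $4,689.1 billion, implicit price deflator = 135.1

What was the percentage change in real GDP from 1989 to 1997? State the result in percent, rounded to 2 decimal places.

Deflate each year: 1989 → 3434.8/1.059 = 3243.44; 1997 → 4689.1/1.351 = 3470.84.
So real GDP changed by 3470.84/3243.44 − 1 = 0.0701, i.e. 7.01%.

7.01%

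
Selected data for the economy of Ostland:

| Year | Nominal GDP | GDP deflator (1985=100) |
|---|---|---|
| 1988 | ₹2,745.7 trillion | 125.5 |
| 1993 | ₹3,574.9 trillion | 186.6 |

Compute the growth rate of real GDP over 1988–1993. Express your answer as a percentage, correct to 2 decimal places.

Real GDP 1988 = 2745.7 / 1.255 = 2187.81.
Real GDP 1993 = 3574.9 / 1.866 = 1915.81.
Real growth = 1915.81 / 2187.81 − 1 = -0.1243.

-12.43%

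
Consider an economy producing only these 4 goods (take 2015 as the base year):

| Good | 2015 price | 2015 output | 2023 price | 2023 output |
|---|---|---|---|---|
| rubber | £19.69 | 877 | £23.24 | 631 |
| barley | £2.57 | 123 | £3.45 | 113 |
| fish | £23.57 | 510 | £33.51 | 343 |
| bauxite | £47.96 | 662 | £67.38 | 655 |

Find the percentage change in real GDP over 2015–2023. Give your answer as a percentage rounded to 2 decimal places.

Real GDP 2015 = Nominal GDP 2015 = 19.69·877 + 2.57·123 + 23.57·510 + 47.96·662 = 61354.46.
Real GDP 2023 (at 2015 prices) = 19.69·631 + 2.57·113 + 23.57·343 + 47.96·655 = 52213.11.
Real growth = 52213.11/61354.46 − 1 = -0.1490.

-14.90%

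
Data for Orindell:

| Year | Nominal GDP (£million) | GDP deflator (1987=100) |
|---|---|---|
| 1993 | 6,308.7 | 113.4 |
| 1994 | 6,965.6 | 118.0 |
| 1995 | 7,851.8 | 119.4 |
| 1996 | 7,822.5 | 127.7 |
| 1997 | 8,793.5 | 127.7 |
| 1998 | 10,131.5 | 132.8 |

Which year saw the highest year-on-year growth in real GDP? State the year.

1997

1994: real = 6965.6/1.180 = 5903.05; growth vs 1993 (5563.23) = 6.11%.
1995: real = 7851.8/1.194 = 6576.05; growth vs 1994 (5903.05) = 11.40%.
1996: real = 7822.5/1.277 = 6125.69; growth vs 1995 (6576.05) = -6.85%.
1997: real = 8793.5/1.277 = 6886.06; growth vs 1996 (6125.69) = 12.41%.
1998: real = 10131.5/1.328 = 7629.14; growth vs 1997 (6886.06) = 10.79%.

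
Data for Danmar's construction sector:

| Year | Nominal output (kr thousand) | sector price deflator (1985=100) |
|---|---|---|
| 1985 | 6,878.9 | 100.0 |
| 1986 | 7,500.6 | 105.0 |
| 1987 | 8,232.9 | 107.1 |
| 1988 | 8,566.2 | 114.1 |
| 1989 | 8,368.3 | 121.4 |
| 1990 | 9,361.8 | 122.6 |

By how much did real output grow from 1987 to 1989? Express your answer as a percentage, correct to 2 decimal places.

-10.33%

Real output 1987 = 8232.9/1.071 = 7687.11.
Real output 1989 = 8368.3/1.214 = 6893.16.
Change = 6893.16/7687.11 − 1 = -0.1033.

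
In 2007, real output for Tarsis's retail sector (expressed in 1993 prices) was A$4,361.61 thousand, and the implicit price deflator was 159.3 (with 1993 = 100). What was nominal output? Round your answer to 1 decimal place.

Nominal output = Real × (implicit price deflator/100) = 4361.61 × 1.593 = 6948.04.

A$6,948.0 thousand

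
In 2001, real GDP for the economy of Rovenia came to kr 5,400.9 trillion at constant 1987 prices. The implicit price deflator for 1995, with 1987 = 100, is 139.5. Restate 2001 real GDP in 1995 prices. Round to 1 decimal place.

Real GDP in 1995 prices = Real GDP in 1987 prices × (P_1995/P_1987) = 5400.9 × 1.395 = 7534.26.

kr 7,534.3 trillion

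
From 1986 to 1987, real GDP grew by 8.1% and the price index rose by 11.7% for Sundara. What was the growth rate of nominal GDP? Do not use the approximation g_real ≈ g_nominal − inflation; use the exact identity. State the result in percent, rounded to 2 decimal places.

(1 + g_nom) = (1 + g_real)(1 + π) = 1.0810 × 1.1170 = 1.20748.

20.75%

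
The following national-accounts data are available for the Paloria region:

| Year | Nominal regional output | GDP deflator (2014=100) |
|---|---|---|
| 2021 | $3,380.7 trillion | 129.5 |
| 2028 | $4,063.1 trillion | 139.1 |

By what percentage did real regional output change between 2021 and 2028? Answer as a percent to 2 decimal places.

Deflate each year: 2021 → 3380.7/1.295 = 2610.58; 2028 → 4063.1/1.391 = 2920.99.
So real regional output changed by 2920.99/2610.58 − 1 = 0.1189, i.e. 11.89%.

11.89%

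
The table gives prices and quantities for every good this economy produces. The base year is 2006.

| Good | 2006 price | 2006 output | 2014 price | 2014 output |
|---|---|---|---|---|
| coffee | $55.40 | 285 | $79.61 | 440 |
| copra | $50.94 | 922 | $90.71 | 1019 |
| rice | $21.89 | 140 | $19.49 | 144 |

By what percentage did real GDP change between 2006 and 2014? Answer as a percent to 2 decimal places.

20.69%

Real GDP 2006 = Nominal GDP 2006 = 55.40·285 + 50.94·922 + 21.89·140 = 65820.28.
Real GDP 2014 (at 2006 prices) = 55.40·440 + 50.94·1019 + 21.89·144 = 79436.02.
Real growth = 79436.02/65820.28 − 1 = 0.2069.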